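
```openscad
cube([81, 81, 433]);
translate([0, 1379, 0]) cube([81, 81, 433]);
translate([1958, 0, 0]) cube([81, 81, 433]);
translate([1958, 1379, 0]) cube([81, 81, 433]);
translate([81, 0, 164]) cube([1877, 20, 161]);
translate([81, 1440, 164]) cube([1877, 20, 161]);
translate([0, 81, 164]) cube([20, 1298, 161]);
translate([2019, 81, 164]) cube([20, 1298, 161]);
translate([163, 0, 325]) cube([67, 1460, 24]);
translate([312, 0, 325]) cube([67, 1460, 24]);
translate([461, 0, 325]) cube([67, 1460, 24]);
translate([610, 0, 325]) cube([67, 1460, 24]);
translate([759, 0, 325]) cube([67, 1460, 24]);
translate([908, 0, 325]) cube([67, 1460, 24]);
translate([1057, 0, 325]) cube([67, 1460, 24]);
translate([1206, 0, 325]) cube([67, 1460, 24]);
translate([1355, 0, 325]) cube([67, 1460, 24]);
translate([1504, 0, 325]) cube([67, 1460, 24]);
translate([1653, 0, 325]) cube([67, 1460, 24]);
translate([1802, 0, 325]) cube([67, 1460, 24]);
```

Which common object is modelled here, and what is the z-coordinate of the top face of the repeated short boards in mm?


A bed frame. The slat-top height is 349 mm.

Four posts, four rails, and a row of slats — a bed frame. Slats sit on the rails at z = 164 + 161 = 325; with slat thickness 24, the top is 349 mm.


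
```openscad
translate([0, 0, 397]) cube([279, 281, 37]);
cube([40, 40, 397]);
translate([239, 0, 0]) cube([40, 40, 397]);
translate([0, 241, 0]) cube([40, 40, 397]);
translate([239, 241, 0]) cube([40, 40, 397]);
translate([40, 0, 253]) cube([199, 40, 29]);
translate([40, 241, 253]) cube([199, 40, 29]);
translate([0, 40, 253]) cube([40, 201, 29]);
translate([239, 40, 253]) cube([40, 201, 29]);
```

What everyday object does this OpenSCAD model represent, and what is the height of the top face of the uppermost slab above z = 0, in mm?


A stool. The seat height is 434 mm.

A 279×281×37 slab at z = 397 on four corner posts — a stool. The seat top is 397 + 37 = 434 mm.


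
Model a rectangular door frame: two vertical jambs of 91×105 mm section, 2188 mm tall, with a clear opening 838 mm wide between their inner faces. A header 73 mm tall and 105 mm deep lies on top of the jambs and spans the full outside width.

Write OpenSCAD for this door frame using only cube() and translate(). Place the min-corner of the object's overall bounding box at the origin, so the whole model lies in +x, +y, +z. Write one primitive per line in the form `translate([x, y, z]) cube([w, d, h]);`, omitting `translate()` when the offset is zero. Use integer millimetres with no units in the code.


cube([91, 105, 2188]);
translate([929, 0, 0]) cube([91, 105, 2188]);
translate([0, 0, 2188]) cube([1020, 105, 73]);


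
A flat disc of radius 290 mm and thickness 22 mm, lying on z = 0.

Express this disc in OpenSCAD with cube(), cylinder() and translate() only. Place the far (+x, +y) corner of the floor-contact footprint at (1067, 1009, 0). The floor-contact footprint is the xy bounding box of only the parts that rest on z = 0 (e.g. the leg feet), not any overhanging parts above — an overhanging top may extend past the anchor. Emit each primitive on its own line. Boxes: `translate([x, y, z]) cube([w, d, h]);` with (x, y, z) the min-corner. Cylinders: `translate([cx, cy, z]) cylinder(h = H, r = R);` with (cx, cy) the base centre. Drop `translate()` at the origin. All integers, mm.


translate([777, 719, 0]) cylinder(h = 22, r = 290);


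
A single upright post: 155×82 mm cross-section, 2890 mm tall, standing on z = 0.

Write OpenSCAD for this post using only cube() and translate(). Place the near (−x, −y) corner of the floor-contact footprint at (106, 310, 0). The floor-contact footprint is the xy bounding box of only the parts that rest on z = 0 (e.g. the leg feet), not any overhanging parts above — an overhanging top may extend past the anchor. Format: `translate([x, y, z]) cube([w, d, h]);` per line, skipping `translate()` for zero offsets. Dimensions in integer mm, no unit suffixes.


translate([106, 310, 0]) cube([155, 82, 2890]);


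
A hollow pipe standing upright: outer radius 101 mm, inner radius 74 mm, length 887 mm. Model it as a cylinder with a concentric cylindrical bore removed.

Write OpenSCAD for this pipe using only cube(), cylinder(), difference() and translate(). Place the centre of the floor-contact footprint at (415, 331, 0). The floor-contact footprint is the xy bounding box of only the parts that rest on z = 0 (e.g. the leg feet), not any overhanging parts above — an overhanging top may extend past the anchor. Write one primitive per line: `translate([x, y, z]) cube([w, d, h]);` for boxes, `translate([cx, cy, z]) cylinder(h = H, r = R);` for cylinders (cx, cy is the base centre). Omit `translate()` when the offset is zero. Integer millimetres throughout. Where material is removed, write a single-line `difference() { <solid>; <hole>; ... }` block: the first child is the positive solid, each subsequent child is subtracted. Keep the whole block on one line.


difference() { translate([415, 331, 0]) cylinder(h = 887, r = 101); translate([415, 331, 0]) cylinder(h = 887, r = 74); }


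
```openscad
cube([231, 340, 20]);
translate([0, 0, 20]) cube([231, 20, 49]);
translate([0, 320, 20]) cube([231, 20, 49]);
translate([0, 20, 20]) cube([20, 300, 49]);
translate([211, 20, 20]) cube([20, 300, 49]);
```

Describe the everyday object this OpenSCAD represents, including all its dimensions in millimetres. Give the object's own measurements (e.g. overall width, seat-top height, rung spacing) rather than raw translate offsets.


An open-topped rectangular box: outside dimensions 231×340×69 mm, with a uniform wall and base thickness of 20 mm. The base is a full 231×340 slab on the floor; four walls sit on top of the base. The front and back walls (the −y and +y sides) span the full width; the two side walls fit between them.


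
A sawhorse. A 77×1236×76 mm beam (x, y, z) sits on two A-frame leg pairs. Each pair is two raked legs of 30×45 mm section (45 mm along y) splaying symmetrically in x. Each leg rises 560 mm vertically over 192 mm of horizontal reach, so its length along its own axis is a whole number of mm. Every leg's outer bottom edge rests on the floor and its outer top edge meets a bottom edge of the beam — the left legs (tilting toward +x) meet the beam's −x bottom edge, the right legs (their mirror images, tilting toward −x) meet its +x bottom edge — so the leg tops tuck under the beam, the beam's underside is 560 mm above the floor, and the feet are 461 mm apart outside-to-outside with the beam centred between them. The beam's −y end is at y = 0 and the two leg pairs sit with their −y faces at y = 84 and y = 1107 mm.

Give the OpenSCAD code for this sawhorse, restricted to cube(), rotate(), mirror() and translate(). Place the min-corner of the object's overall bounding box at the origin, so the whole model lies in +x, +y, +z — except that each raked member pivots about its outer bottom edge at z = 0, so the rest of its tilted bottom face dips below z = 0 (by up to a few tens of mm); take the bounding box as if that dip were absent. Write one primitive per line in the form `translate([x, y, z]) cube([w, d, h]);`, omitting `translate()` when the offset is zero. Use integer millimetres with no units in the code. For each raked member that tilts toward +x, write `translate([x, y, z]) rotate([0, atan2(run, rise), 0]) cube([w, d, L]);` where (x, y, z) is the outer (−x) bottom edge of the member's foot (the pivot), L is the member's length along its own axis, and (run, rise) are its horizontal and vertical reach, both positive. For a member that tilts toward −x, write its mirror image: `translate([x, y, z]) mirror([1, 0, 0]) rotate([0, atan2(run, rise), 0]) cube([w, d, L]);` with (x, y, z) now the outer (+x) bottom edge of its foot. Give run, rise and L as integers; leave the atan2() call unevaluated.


// leg length = √(192² + 560²) = 592
// right-leg outer foot x = 2·192 + 77 = 461
// beam min-corner = (192, 0, 560)
translate([192, 0, 560]) cube([77, 1236, 76]);
translate([0, 84, 0]) rotate([0, atan2(192, 560), 0]) cube([30, 45, 592]);
translate([461, 84, 0]) mirror([1, 0, 0]) rotate([0, atan2(192, 560), 0]) cube([30, 45, 592]);
translate([0, 1107, 0]) rotate([0, atan2(192, 560), 0]) cube([30, 45, 592]);
translate([461, 1107, 0]) mirror([1, 0, 0]) rotate([0, atan2(192, 560), 0]) cube([30, 45, 592]);


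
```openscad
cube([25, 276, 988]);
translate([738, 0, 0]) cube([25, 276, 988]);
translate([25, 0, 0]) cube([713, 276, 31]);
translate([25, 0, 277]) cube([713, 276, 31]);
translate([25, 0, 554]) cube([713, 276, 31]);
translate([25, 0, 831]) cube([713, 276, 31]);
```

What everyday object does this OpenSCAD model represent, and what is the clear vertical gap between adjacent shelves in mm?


A bookshelf. The clear shelf gap is 246 mm.

Two tall side panels with 4 horizontal boards between them — a bookshelf. The first two shelf undersides are at z = 0 and z = 277; with shelf thickness 31, the clear gap is 277 − 0 − 31 = 246 mm.


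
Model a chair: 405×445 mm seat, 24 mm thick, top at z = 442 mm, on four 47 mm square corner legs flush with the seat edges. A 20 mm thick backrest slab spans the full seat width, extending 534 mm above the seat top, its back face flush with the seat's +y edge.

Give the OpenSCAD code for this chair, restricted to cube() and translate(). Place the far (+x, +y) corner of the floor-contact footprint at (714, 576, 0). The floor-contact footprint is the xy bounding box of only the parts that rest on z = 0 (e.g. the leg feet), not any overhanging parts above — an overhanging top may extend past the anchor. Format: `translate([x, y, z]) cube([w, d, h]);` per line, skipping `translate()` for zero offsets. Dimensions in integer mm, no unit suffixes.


translate([309, 131, 418]) cube([405, 445, 24]);
translate([309, 131, 0]) cube([47, 47, 418]);
translate([667, 131, 0]) cube([47, 47, 418]);
translate([309, 529, 0]) cube([47, 47, 418]);
translate([667, 529, 0]) cube([47, 47, 418]);
translate([309, 556, 442]) cube([405, 20, 534]);


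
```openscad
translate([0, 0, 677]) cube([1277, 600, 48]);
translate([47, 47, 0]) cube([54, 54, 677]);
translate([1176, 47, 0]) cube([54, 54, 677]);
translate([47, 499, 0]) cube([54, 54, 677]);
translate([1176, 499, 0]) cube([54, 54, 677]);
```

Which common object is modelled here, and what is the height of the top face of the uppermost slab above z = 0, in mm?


A table. The table height is 725 mm.

A 1277×600×48 slab sits at z = 677 on four 54 mm square posts — a table. The top surface is at 677 + 48 = 725 mm.


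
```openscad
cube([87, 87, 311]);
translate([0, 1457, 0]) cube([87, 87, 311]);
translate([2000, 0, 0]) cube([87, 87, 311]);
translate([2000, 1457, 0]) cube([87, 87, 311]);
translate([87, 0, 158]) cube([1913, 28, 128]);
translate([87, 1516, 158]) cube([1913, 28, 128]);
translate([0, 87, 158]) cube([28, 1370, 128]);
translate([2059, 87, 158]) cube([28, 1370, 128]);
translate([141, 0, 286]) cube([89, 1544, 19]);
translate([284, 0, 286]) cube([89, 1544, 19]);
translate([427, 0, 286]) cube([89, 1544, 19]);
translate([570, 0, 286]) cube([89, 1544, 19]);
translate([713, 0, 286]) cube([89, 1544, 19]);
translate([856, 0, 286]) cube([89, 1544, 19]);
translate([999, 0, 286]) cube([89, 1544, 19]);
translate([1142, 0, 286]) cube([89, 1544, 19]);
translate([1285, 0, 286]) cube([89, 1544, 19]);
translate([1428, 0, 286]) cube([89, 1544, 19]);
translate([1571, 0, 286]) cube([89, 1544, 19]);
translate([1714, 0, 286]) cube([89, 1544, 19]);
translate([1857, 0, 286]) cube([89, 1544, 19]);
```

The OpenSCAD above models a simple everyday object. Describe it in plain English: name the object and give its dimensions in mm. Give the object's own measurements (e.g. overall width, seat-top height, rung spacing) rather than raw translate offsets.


A bed frame 2087 mm long (x) by 1544 mm wide (y). Four 87×87 mm corner posts, 311 mm tall, at the corners of the footprint. Four rails of 28 mm thickness and 128 mm height run between adjacent posts with their undersides at z = 158 mm, their outer faces flush with the outside of the frame (the two x-running rails run between the posts' inner faces; the two y-running rails run between the posts' inner faces). 13 slats, each 89 mm wide (x) and 19 mm thick, lie across the top of the two x-running rails, running the full 1544 mm width of the frame in y; along x they sit between the end posts with a 54 mm gap after the −x posts and between neighbouring slats and before the +x posts.


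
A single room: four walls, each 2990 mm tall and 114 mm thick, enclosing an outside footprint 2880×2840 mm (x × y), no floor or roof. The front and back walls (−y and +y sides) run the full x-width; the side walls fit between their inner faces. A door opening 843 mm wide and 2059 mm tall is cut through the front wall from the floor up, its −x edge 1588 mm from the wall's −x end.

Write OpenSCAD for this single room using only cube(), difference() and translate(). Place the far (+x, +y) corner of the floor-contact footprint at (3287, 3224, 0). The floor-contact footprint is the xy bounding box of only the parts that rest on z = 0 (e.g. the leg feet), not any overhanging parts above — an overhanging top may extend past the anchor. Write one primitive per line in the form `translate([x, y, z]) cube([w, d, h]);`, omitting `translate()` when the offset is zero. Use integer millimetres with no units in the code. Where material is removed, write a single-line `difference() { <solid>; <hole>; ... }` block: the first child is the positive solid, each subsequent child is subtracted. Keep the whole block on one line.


difference() { translate([407, 384, 0]) cube([2880, 114, 2990]); translate([1995, 384, 0]) cube([843, 114, 2059]); }
translate([407, 3110, 0]) cube([2880, 114, 2990]);
translate([407, 498, 0]) cube([114, 2612, 2990]);
translate([3173, 498, 0]) cube([114, 2612, 2990]);


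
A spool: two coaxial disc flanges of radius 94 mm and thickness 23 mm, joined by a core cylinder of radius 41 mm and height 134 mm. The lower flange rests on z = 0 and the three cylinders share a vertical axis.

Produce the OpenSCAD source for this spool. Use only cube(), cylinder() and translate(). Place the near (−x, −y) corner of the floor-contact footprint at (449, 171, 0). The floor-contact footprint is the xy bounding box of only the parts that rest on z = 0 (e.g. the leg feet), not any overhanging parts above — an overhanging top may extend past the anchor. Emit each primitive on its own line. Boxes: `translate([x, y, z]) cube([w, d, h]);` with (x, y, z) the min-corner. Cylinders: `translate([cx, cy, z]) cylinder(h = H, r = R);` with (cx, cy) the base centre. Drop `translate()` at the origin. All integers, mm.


translate([543, 265, 0]) cylinder(h = 23, r = 94);
translate([543, 265, 23]) cylinder(h = 134, r = 41);
translate([543, 265, 157]) cylinder(h = 23, r = 94);


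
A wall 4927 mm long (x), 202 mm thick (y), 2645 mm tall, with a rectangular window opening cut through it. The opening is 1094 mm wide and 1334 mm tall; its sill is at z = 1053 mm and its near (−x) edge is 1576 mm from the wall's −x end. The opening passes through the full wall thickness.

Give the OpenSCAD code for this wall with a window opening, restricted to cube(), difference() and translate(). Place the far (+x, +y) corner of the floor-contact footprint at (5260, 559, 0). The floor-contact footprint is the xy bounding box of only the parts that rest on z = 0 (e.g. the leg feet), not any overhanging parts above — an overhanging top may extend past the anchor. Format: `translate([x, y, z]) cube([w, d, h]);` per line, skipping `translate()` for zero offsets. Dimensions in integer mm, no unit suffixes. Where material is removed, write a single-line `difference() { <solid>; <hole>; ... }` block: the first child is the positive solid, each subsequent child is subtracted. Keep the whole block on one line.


difference() { translate([333, 357, 0]) cube([4927, 202, 2645]); translate([1909, 357, 1053]) cube([1094, 202, 1334]); }


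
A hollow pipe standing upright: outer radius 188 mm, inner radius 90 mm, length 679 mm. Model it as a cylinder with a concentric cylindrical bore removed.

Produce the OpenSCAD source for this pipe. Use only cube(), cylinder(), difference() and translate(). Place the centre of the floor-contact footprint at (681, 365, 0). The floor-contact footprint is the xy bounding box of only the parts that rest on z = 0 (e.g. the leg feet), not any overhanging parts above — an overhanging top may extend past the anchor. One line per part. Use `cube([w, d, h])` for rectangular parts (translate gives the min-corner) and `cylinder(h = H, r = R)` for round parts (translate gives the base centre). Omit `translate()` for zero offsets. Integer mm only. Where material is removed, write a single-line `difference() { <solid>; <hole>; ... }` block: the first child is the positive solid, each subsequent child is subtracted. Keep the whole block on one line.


difference() { translate([681, 365, 0]) cylinder(h = 679, r = 188); translate([681, 365, 0]) cylinder(h = 679, r = 90); }


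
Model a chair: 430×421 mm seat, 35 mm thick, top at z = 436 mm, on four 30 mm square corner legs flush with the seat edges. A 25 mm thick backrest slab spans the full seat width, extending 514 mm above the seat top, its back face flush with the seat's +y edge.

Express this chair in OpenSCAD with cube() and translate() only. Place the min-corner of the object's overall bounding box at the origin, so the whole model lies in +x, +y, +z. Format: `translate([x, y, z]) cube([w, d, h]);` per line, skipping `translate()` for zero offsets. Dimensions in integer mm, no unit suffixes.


translate([0, 0, 401]) cube([430, 421, 35]);
cube([30, 30, 401]);
translate([400, 0, 0]) cube([30, 30, 401]);
translate([0, 391, 0]) cube([30, 30, 401]);
translate([400, 391, 0]) cube([30, 30, 401]);
translate([0, 396, 436]) cube([430, 25, 514]);


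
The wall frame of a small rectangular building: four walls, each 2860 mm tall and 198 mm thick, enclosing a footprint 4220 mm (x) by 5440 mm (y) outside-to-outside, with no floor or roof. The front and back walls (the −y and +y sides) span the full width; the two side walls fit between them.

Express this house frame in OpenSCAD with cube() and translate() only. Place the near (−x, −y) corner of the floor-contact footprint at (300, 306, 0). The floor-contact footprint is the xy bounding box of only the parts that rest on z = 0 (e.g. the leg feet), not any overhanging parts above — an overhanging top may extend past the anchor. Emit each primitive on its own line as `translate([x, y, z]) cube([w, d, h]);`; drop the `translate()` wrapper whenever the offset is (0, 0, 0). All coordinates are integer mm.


translate([300, 306, 0]) cube([4220, 198, 2860]);
translate([300, 5548, 0]) cube([4220, 198, 2860]);
translate([300, 504, 0]) cube([198, 5044, 2860]);
translate([4322, 504, 0]) cube([198, 5044, 2860]);


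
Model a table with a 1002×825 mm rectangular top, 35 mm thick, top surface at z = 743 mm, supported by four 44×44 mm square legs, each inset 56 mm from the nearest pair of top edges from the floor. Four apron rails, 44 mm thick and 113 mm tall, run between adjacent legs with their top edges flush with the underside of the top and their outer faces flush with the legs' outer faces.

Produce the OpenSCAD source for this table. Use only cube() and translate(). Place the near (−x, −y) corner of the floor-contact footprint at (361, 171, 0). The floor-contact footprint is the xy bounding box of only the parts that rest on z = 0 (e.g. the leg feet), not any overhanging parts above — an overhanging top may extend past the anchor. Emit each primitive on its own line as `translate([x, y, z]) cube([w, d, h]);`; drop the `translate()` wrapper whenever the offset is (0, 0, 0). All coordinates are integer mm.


translate([305, 115, 708]) cube([1002, 825, 35]);
translate([361, 171, 0]) cube([44, 44, 708]);
translate([1207, 171, 0]) cube([44, 44, 708]);
translate([361, 840, 0]) cube([44, 44, 708]);
translate([1207, 840, 0]) cube([44, 44, 708]);
translate([405, 171, 595]) cube([802, 44, 113]);
translate([405, 840, 595]) cube([802, 44, 113]);
translate([361, 215, 595]) cube([44, 625, 113]);
translate([1207, 215, 595]) cube([44, 625, 113]);


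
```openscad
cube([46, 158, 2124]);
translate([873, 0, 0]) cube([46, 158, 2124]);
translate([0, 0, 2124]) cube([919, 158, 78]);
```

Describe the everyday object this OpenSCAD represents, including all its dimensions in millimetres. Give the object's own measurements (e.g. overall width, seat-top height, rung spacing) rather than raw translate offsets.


A door frame. The clear opening is 827 mm wide and 2124 mm high. Two 46 mm wide jambs, 158 mm deep, stand either side of the opening from the floor to the top of the opening. A 78 mm thick head sits across the top of both jambs, spanning the full outside width of the frame.


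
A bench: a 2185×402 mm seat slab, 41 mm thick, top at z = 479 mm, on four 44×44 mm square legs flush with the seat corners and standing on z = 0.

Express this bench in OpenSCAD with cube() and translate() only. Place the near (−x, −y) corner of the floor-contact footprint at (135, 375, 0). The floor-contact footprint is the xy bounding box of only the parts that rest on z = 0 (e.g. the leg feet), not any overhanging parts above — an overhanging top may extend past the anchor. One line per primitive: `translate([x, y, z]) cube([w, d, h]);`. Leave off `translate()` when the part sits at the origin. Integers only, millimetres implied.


translate([135, 375, 438]) cube([2185, 402, 41]);
translate([135, 375, 0]) cube([44, 44, 438]);
translate([135, 733, 0]) cube([44, 44, 438]);
translate([2276, 375, 0]) cube([44, 44, 438]);
translate([2276, 733, 0]) cube([44, 44, 438]);


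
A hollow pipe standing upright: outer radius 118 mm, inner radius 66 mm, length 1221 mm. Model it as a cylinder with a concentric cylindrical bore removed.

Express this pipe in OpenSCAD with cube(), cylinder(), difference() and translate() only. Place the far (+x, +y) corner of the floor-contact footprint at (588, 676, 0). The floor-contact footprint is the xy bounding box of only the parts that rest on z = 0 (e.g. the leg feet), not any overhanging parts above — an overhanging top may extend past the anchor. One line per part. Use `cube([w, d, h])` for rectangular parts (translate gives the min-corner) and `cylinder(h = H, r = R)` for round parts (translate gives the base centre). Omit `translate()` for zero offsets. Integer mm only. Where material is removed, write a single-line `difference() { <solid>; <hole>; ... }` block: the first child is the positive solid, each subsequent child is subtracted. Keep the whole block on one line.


difference() { translate([470, 558, 0]) cylinder(h = 1221, r = 118); translate([470, 558, 0]) cylinder(h = 1221, r = 66); }


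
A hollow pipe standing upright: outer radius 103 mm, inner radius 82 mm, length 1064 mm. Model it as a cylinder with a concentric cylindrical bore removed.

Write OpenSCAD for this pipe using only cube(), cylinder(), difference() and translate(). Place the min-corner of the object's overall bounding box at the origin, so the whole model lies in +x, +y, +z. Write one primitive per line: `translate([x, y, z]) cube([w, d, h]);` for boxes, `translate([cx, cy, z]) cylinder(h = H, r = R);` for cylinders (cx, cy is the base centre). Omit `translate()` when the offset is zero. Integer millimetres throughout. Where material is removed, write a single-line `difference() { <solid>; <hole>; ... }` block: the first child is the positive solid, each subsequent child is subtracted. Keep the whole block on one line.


difference() { translate([103, 103, 0]) cylinder(h = 1064, r = 103); translate([103, 103, 0]) cylinder(h = 1064, r = 82); }


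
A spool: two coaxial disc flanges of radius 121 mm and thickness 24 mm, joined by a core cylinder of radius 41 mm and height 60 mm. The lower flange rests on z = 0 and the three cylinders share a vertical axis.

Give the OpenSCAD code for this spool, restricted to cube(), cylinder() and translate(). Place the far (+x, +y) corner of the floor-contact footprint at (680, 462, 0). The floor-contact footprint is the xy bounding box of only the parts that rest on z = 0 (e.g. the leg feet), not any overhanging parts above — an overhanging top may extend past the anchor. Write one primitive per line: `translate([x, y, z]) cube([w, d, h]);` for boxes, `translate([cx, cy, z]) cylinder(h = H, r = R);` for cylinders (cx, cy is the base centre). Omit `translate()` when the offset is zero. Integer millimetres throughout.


translate([559, 341, 0]) cylinder(h = 24, r = 121);
translate([559, 341, 24]) cylinder(h = 60, r = 41);
translate([559, 341, 84]) cylinder(h = 24, r = 121);


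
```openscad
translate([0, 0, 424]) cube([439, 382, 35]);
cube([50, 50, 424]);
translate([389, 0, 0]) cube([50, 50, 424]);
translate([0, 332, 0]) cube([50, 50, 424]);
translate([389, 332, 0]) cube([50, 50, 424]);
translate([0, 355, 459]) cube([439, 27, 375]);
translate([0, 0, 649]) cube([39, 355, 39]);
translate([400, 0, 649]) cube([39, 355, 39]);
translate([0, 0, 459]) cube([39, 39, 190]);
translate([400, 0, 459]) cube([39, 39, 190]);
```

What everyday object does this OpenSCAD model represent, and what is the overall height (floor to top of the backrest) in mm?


A chair. The overall height is 834 mm.

A slab on four corner posts with a tall panel at the back — a chair. The seat slab sits at z = 424 with thickness 35, and the 375 mm backrest starts at the seat top, so the overall height is 424 + 35 + 375 = 834 mm.


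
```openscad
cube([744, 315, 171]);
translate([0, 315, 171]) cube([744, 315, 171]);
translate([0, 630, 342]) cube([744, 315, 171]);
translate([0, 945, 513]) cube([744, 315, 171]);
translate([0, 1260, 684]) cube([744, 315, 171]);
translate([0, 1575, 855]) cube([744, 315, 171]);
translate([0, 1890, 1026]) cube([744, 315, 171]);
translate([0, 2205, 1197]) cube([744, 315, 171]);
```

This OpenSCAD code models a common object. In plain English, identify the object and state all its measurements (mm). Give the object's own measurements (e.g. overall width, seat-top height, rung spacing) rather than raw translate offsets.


A straight staircase of 8 solid steps. Each step is 744 mm wide (x), 315 mm deep (y, the going) and 171 mm tall (the rise). The first step rests on the floor; each subsequent step sits one going further in +y and one rise higher in +z, directly behind and above the previous step with no overlap.


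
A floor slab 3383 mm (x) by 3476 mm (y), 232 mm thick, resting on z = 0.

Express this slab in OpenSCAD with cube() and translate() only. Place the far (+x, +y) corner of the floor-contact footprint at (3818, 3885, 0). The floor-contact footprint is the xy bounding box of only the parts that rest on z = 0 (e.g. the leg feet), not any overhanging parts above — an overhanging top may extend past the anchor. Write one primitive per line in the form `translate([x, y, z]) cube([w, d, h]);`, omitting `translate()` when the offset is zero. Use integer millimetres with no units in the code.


translate([435, 409, 0]) cube([3383, 3476, 232]);


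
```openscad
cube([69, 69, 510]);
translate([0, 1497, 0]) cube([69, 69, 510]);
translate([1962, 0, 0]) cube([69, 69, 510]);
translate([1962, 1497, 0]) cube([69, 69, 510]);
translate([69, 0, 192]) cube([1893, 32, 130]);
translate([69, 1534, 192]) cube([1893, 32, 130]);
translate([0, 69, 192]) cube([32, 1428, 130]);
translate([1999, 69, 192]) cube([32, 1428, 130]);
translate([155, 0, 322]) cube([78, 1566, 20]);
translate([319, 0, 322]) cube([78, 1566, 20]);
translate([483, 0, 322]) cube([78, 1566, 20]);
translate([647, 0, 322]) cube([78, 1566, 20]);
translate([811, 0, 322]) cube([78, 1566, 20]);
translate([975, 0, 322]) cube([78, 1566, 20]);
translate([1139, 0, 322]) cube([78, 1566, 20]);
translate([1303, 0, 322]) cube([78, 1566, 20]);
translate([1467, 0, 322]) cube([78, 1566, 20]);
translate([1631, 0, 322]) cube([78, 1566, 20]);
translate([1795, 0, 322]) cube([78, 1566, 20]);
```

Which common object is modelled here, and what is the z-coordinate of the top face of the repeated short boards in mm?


A bed frame. The slat-top height is 342 mm.

Four posts, four rails, and a row of slats — a bed frame. Slats sit on the rails at z = 192 + 130 = 322; with slat thickness 20, the top is 342 mm.


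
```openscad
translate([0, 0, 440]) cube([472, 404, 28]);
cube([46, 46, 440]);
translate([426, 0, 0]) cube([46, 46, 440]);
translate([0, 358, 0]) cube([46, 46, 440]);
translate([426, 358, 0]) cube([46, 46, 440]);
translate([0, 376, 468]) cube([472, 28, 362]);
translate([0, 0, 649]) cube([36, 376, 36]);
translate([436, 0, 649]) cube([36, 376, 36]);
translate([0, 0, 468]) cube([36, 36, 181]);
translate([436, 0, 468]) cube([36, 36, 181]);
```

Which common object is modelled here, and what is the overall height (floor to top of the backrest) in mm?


A chair. The overall height is 830 mm.

A slab on four corner posts with a tall panel at the back — a chair. The seat slab sits at z = 440 with thickness 28, and the 362 mm backrest starts at the seat top, so the overall height is 440 + 28 + 362 = 830 mm.


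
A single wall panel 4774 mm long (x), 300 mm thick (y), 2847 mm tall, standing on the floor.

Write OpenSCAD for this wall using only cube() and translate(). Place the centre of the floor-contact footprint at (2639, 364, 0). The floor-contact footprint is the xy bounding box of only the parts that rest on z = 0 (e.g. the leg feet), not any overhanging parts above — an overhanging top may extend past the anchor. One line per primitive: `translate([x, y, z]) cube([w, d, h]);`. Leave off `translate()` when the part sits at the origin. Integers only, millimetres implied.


translate([252, 214, 0]) cube([4774, 300, 2847]);


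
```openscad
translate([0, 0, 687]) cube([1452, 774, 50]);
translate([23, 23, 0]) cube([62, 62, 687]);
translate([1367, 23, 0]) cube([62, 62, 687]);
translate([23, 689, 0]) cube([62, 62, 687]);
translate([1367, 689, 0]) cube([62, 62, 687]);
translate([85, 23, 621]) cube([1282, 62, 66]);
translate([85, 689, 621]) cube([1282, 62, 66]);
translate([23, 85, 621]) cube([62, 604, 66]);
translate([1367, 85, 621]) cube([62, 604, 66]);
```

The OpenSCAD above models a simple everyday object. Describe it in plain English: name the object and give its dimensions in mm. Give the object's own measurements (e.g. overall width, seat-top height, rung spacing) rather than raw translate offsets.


A rectangular dining table. The top is 1452×774×50 mm with its upper surface at z = 737 mm. It stands on four 62×62 mm square legs, each inset 23 mm from the nearest pair of top edges, running from the floor to the underside of the top. Four apron rails, 62 mm thick and 66 mm tall, run between adjacent legs with their top edges flush with the underside of the top and their outer faces flush with the legs' outer faces.


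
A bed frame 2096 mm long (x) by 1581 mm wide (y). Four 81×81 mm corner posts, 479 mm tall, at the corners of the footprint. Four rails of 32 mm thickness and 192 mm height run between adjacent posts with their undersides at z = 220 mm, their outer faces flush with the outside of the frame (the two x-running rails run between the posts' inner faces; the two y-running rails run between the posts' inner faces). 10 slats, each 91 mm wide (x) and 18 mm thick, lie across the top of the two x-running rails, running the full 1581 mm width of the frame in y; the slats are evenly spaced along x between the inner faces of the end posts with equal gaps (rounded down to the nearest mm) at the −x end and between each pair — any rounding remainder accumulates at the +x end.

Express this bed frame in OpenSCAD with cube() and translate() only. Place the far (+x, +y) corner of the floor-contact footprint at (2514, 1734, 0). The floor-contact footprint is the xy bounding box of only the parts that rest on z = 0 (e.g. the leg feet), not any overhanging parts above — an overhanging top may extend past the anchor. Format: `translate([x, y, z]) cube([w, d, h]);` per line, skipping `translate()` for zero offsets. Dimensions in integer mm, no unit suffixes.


translate([418, 153, 0]) cube([81, 81, 479]);
translate([418, 1653, 0]) cube([81, 81, 479]);
translate([2433, 153, 0]) cube([81, 81, 479]);
translate([2433, 1653, 0]) cube([81, 81, 479]);
translate([499, 153, 220]) cube([1934, 32, 192]);
translate([499, 1702, 220]) cube([1934, 32, 192]);
translate([418, 234, 220]) cube([32, 1419, 192]);
translate([2482, 234, 220]) cube([32, 1419, 192]);
translate([592, 153, 412]) cube([91, 1581, 18]);
translate([776, 153, 412]) cube([91, 1581, 18]);
translate([960, 153, 412]) cube([91, 1581, 18]);
translate([1144, 153, 412]) cube([91, 1581, 18]);
translate([1328, 153, 412]) cube([91, 1581, 18]);
translate([1512, 153, 412]) cube([91, 1581, 18]);
translate([1696, 153, 412]) cube([91, 1581, 18]);
translate([1880, 153, 412]) cube([91, 1581, 18]);
translate([2064, 153, 412]) cube([91, 1581, 18]);
translate([2248, 153, 412]) cube([91, 1581, 18]);


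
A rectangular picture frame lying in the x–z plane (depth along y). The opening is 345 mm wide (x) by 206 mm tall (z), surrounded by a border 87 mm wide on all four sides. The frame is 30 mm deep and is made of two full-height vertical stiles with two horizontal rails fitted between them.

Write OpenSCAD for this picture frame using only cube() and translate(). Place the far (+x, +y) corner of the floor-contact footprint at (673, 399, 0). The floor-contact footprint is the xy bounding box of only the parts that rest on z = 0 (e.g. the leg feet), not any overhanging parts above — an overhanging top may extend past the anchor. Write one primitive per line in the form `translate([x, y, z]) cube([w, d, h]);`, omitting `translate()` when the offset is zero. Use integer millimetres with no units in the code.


translate([154, 369, 0]) cube([87, 30, 380]);
translate([586, 369, 0]) cube([87, 30, 380]);
translate([241, 369, 0]) cube([345, 30, 87]);
translate([241, 369, 293]) cube([345, 30, 87]);


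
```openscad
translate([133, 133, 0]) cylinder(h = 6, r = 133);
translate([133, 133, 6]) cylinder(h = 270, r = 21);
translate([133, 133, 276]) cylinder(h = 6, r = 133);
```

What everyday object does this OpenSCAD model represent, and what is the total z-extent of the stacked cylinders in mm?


A spool. The overall height is 282 mm.

Three coaxial cylinders, large–small–large — a spool. Two 6 mm flanges and a 270 mm core give 6 + 270 + 6 = 282 mm.


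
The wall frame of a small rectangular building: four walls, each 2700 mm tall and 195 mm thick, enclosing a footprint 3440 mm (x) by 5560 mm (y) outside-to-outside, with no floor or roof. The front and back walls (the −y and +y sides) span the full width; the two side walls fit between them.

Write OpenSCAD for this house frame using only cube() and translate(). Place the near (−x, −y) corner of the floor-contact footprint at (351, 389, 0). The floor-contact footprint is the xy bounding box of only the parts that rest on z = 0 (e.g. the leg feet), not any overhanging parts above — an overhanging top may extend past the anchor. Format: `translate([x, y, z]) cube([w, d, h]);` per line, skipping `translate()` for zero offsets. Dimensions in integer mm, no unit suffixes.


translate([351, 389, 0]) cube([3440, 195, 2700]);
translate([351, 5754, 0]) cube([3440, 195, 2700]);
translate([351, 584, 0]) cube([195, 5170, 2700]);
translate([3596, 584, 0]) cube([195, 5170, 2700]);


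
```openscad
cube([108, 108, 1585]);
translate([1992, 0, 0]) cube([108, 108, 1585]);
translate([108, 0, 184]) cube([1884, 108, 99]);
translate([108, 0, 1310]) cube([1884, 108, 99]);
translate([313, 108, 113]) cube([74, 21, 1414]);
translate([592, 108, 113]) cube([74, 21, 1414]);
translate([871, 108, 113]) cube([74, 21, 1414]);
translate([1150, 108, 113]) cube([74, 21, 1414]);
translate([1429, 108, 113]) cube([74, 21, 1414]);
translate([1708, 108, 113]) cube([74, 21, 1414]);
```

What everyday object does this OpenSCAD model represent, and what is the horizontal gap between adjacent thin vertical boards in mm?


A fence section. The picket gap is 205 mm.

Two posts, two rails, 6 pickets — a fence section. Span 1884 mm holds 6 pickets of 74 mm with 7 equal gaps: ⌊(1884 − 6·74) / 7⌋ = 205 mm.


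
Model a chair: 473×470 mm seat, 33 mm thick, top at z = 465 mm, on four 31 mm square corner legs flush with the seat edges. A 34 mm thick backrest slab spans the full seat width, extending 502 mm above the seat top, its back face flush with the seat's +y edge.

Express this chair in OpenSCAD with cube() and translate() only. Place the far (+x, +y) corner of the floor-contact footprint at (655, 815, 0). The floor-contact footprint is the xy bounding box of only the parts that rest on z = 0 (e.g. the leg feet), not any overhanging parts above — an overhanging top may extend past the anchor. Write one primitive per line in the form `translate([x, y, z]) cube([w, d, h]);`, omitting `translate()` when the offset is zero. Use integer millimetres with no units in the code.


translate([182, 345, 432]) cube([473, 470, 33]);
translate([182, 345, 0]) cube([31, 31, 432]);
translate([624, 345, 0]) cube([31, 31, 432]);
translate([182, 784, 0]) cube([31, 31, 432]);
translate([624, 784, 0]) cube([31, 31, 432]);
translate([182, 781, 465]) cube([473, 34, 502]);


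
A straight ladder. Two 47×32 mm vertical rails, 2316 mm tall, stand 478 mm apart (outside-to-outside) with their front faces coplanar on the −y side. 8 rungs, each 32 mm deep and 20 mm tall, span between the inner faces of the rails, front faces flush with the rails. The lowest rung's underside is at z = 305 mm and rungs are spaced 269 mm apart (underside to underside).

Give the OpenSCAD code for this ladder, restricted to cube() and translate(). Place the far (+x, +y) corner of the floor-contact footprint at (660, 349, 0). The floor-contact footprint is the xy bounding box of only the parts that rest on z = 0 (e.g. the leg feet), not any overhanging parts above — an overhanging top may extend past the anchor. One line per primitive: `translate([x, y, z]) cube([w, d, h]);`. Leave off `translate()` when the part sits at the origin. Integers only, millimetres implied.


translate([182, 317, 0]) cube([47, 32, 2316]);
translate([613, 317, 0]) cube([47, 32, 2316]);
translate([229, 317, 305]) cube([384, 32, 20]);
translate([229, 317, 574]) cube([384, 32, 20]);
translate([229, 317, 843]) cube([384, 32, 20]);
translate([229, 317, 1112]) cube([384, 32, 20]);
translate([229, 317, 1381]) cube([384, 32, 20]);
translate([229, 317, 1650]) cube([384, 32, 20]);
translate([229, 317, 1919]) cube([384, 32, 20]);
translate([229, 317, 2188]) cube([384, 32, 20]);


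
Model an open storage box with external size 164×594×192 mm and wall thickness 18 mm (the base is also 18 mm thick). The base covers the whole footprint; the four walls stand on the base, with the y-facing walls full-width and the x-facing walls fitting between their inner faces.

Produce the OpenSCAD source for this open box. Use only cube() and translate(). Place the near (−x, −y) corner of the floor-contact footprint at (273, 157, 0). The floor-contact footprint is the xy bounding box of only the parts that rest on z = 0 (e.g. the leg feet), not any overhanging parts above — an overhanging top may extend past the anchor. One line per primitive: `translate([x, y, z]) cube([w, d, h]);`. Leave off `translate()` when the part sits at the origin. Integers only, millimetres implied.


translate([273, 157, 0]) cube([164, 594, 18]);
translate([273, 157, 18]) cube([164, 18, 174]);
translate([273, 733, 18]) cube([164, 18, 174]);
translate([273, 175, 18]) cube([18, 558, 174]);
translate([419, 175, 18]) cube([18, 558, 174]);


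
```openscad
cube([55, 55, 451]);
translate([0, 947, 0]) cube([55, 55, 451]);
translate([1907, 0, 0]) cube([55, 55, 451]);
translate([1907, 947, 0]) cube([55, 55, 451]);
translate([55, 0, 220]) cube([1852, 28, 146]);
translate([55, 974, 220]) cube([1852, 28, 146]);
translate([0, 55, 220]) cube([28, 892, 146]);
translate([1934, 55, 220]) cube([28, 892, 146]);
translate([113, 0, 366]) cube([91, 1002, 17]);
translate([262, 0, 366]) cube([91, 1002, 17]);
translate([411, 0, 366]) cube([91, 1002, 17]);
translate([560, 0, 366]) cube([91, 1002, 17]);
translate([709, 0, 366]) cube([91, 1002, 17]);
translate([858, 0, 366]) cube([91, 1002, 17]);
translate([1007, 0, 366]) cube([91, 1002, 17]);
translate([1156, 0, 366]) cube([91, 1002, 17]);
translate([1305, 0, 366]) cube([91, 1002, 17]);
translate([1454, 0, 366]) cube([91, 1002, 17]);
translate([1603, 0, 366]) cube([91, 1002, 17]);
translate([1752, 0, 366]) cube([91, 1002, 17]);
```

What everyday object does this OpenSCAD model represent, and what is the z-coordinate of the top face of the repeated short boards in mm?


A bed frame. The slat-top height is 383 mm.

Four posts, four rails, and a row of slats — a bed frame. Slats sit on the rails at z = 220 + 146 = 366; with slat thickness 17, the top is 383 mm.
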